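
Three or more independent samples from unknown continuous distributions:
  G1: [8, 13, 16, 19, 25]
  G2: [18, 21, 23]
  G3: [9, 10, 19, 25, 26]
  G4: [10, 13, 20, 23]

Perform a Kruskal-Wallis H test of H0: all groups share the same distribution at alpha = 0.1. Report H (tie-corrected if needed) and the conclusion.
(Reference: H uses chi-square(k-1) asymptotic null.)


Step 1: Combine all N = 17 observations and assign midranks.
sorted (value, group, rank): (8,G1,1), (9,G3,2), (10,G3,3.5), (10,G4,3.5), (13,G1,5.5), (13,G4,5.5), (16,G1,7), (18,G2,8), (19,G1,9.5), (19,G3,9.5), (20,G4,11), (21,G2,12), (23,G2,13.5), (23,G4,13.5), (25,G1,15.5), (25,G3,15.5), (26,G3,17)
Step 2: Sum ranks within each group.
R_1 = 38.5 (n_1 = 5)
R_2 = 33.5 (n_2 = 3)
R_3 = 47.5 (n_3 = 5)
R_4 = 33.5 (n_4 = 4)
Step 3: H = 12/(N(N+1)) * sum(R_i^2/n_i) - 3(N+1)
     = 12/(17*18) * (38.5^2/5 + 33.5^2/3 + 47.5^2/5 + 33.5^2/4) - 3*18
     = 0.039216 * 1402.35 - 54
     = 0.993954.
Step 4: Ties present; correction factor C = 1 - 30/(17^3 - 17) = 0.993873. Corrected H = 0.993954 / 0.993873 = 1.000082.
Step 5: Under H0, H ~ chi^2(3); p-value = 0.801232.
Step 6: alpha = 0.1. fail to reject H0.

H = 1.0001, df = 3, p = 0.801232, fail to reject H0.


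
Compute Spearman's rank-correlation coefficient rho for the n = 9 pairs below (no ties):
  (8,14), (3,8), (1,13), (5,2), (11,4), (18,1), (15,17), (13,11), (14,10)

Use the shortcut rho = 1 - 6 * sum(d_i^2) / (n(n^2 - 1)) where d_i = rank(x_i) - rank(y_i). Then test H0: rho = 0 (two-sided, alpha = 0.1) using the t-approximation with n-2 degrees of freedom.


Step 1: Rank x and y separately (midranks; no ties here).
rank(x): 8->4, 3->2, 1->1, 5->3, 11->5, 18->9, 15->8, 13->6, 14->7
rank(y): 14->8, 8->4, 13->7, 2->2, 4->3, 1->1, 17->9, 11->6, 10->5
Step 2: d_i = R_x(i) - R_y(i); compute d_i^2.
  (4-8)^2=16, (2-4)^2=4, (1-7)^2=36, (3-2)^2=1, (5-3)^2=4, (9-1)^2=64, (8-9)^2=1, (6-6)^2=0, (7-5)^2=4
sum(d^2) = 130.
Step 3: rho = 1 - 6*130 / (9*(9^2 - 1)) = 1 - 780/720 = -0.083333.
Step 4: Under H0, t = rho * sqrt((n-2)/(1-rho^2)) = -0.2212 ~ t(7).
Step 5: Two-sided p-value from the t-distribution with 7 df = 0.831214.
Step 6: alpha = 0.1. fail to reject H0.

rho = -0.0833, p = 0.831214, fail to reject H0 at alpha = 0.1.


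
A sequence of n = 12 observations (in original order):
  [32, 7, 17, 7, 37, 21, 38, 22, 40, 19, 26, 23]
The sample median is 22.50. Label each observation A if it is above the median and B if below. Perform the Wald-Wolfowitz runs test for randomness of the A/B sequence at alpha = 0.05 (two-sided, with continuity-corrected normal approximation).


Step 1: Compute median = 22.50; label A = above, B = below.
Labels in order: ABBBABABABAA  (n_A = 6, n_B = 6)
Step 2: Count runs R = 9.
Step 3: Under H0 (random ordering), E[R] = 2*n_A*n_B/(n_A+n_B) + 1 = 2*6*6/12 + 1 = 7.0000.
        Var[R] = 2*n_A*n_B*(2*n_A*n_B - n_A - n_B) / ((n_A+n_B)^2 * (n_A+n_B-1)) = 4320/1584 = 2.7273.
        SD[R] = 1.6514.
Step 4: Continuity-corrected z = (R - 0.5 - E[R]) / SD[R] = (9 - 0.5 - 7.0000) / 1.6514 = 0.9083.
Step 5: Two-sided p-value via normal approximation = 2*(1 - Phi(|z|)) = 0.363722.
Step 6: alpha = 0.05. fail to reject H0.

R = 9, z = 0.9083, p = 0.363722, fail to reject H0.


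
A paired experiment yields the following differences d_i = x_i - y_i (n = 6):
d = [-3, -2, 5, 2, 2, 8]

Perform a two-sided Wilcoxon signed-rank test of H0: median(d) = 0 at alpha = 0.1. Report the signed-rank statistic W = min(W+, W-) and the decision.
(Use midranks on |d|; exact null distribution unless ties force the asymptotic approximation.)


Step 1: Drop any zero differences (none here) and take |d_i|.
|d| = [3, 2, 5, 2, 2, 8]
Step 2: Midrank |d_i| (ties get averaged ranks).
ranks: |3|->4, |2|->2, |5|->5, |2|->2, |2|->2, |8|->6
Step 3: Attach original signs; sum ranks with positive sign and with negative sign.
W+ = 5 + 2 + 2 + 6 = 15
W- = 4 + 2 = 6
(Check: W+ + W- = 21 should equal n(n+1)/2 = 21.)
Step 4: Test statistic W = min(W+, W-) = 6.
Step 5: Ties in |d|, so use the tie-corrected normal approximation.
        E[W] = n(n+1)/4 = 6*7/4 = 10.5.
        Tie groups: |d|=2 (t=3); sum(t^3 - t) = 24.
        Var[W] = n(n+1)(2n+1)/24 - sum(t^3-t)/48 = 546/24 - 24/48 = 22.25.
        z = (W - E[W]) / sqrt(Var[W]) = (6 - 10.5) / 4.7170 = -0.9540.
        Two-sided p = 2*Phi(z) = 0.340085.
Step 6: alpha = 0.1. fail to reject H0.

W+ = 15, W- = 6, W = min = 6, p = 0.340085, fail to reject H0.


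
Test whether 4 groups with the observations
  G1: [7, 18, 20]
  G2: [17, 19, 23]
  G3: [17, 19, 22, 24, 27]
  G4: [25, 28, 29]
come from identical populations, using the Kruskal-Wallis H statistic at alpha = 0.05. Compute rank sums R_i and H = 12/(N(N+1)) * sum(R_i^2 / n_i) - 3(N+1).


Step 1: Combine all N = 14 observations and assign midranks.
sorted (value, group, rank): (7,G1,1), (17,G2,2.5), (17,G3,2.5), (18,G1,4), (19,G2,5.5), (19,G3,5.5), (20,G1,7), (22,G3,8), (23,G2,9), (24,G3,10), (25,G4,11), (27,G3,12), (28,G4,13), (29,G4,14)
Step 2: Sum ranks within each group.
R_1 = 12 (n_1 = 3)
R_2 = 17 (n_2 = 3)
R_3 = 38 (n_3 = 5)
R_4 = 38 (n_4 = 3)
Step 3: H = 12/(N(N+1)) * sum(R_i^2/n_i) - 3(N+1)
     = 12/(14*15) * (12^2/3 + 17^2/3 + 38^2/5 + 38^2/3) - 3*15
     = 0.057143 * 914.467 - 45
     = 7.255238.
Step 4: Ties present; correction factor C = 1 - 12/(14^3 - 14) = 0.995604. Corrected H = 7.255238 / 0.995604 = 7.287270.
Step 5: Under H0, H ~ chi^2(3); p-value = 0.063284.
Step 6: alpha = 0.05. fail to reject H0.

H = 7.2873, df = 3, p = 0.063284, fail to reject H0.


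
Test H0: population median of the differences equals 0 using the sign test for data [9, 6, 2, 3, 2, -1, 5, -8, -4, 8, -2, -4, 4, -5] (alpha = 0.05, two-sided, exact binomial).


Step 1: Discard zero differences. Original n = 14; n_eff = number of nonzero differences = 14.
Nonzero differences (with sign): +9, +6, +2, +3, +2, -1, +5, -8, -4, +8, -2, -4, +4, -5
Step 2: Count signs: positive = 8, negative = 6.
Step 3: Under H0: P(positive) = 0.5, so the number of positives S ~ Bin(14, 0.5).
Step 4: Two-sided exact p-value = sum of Bin(14,0.5) probabilities at or below the observed probability = 0.790527.
Step 5: alpha = 0.05. fail to reject H0.

n_eff = 14, pos = 8, neg = 6, p = 0.790527, fail to reject H0.


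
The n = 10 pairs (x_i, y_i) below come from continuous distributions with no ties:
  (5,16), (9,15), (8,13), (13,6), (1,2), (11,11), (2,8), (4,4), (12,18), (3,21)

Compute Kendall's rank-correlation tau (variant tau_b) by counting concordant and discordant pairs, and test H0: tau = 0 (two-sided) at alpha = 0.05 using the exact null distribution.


Step 1: Enumerate the 45 unordered pairs (i,j) with i<j and classify each by sign(x_j-x_i) * sign(y_j-y_i).
  (1,2):dx=+4,dy=-1->D; (1,3):dx=+3,dy=-3->D; (1,4):dx=+8,dy=-10->D; (1,5):dx=-4,dy=-14->C
  (1,6):dx=+6,dy=-5->D; (1,7):dx=-3,dy=-8->C; (1,8):dx=-1,dy=-12->C; (1,9):dx=+7,dy=+2->C
  (1,10):dx=-2,dy=+5->D; (2,3):dx=-1,dy=-2->C; (2,4):dx=+4,dy=-9->D; (2,5):dx=-8,dy=-13->C
  (2,6):dx=+2,dy=-4->D; (2,7):dx=-7,dy=-7->C; (2,8):dx=-5,dy=-11->C; (2,9):dx=+3,dy=+3->C
  (2,10):dx=-6,dy=+6->D; (3,4):dx=+5,dy=-7->D; (3,5):dx=-7,dy=-11->C; (3,6):dx=+3,dy=-2->D
  (3,7):dx=-6,dy=-5->C; (3,8):dx=-4,dy=-9->C; (3,9):dx=+4,dy=+5->C; (3,10):dx=-5,dy=+8->D
  (4,5):dx=-12,dy=-4->C; (4,6):dx=-2,dy=+5->D; (4,7):dx=-11,dy=+2->D; (4,8):dx=-9,dy=-2->C
  (4,9):dx=-1,dy=+12->D; (4,10):dx=-10,dy=+15->D; (5,6):dx=+10,dy=+9->C; (5,7):dx=+1,dy=+6->C
  (5,8):dx=+3,dy=+2->C; (5,9):dx=+11,dy=+16->C; (5,10):dx=+2,dy=+19->C; (6,7):dx=-9,dy=-3->C
  (6,8):dx=-7,dy=-7->C; (6,9):dx=+1,dy=+7->C; (6,10):dx=-8,dy=+10->D; (7,8):dx=+2,dy=-4->D
  (7,9):dx=+10,dy=+10->C; (7,10):dx=+1,dy=+13->C; (8,9):dx=+8,dy=+14->C; (8,10):dx=-1,dy=+17->D
  (9,10):dx=-9,dy=+3->D
Step 2: C = 26, D = 19, total pairs = 45.
Step 3: tau = (C - D)/(n(n-1)/2) = (26 - 19)/45 = 0.155556.
Step 4: Exact two-sided p-value (enumerate n! = 3628800 permutations of y under H0): p = 0.600654.
Step 5: alpha = 0.05. fail to reject H0.

tau_b = 0.1556 (C=26, D=19), p = 0.600654, fail to reject H0.


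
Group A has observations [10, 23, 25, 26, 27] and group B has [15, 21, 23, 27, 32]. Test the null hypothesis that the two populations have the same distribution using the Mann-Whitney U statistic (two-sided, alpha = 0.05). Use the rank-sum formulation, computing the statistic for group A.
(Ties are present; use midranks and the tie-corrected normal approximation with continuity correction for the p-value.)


Step 1: Combine and sort all 10 observations; assign midranks.
sorted (value, group): (10,X), (15,Y), (21,Y), (23,X), (23,Y), (25,X), (26,X), (27,X), (27,Y), (32,Y)
ranks: 10->1, 15->2, 21->3, 23->4.5, 23->4.5, 25->6, 26->7, 27->8.5, 27->8.5, 32->10
Step 2: Rank sum for X: R1 = 1 + 4.5 + 6 + 7 + 8.5 = 27.
Step 3: U_X = R1 - n1(n1+1)/2 = 27 - 5*6/2 = 27 - 15 = 12.
       U_Y = n1*n2 - U_X = 25 - 12 = 13.
Step 4: Ties are present, so use the tie-corrected normal approximation (with continuity correction) for the p-value.
Step 5: p-value = 1.000000; compare to alpha = 0.05. fail to reject H0.

U_X = 12, p = 1.000000, fail to reject H0 at alpha = 0.05.


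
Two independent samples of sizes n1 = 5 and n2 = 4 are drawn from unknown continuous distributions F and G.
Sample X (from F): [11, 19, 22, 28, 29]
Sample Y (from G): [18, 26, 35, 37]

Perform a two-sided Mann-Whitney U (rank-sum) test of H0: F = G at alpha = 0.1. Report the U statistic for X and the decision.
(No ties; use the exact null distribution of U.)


Step 1: Combine and sort all 9 observations; assign midranks.
sorted (value, group): (11,X), (18,Y), (19,X), (22,X), (26,Y), (28,X), (29,X), (35,Y), (37,Y)
ranks: 11->1, 18->2, 19->3, 22->4, 26->5, 28->6, 29->7, 35->8, 37->9
Step 2: Rank sum for X: R1 = 1 + 3 + 4 + 6 + 7 = 21.
Step 3: U_X = R1 - n1(n1+1)/2 = 21 - 5*6/2 = 21 - 15 = 6.
       U_Y = n1*n2 - U_X = 20 - 6 = 14.
Step 4: No ties, so the exact null distribution of U (based on enumerating the C(9,5) = 126 equally likely rank assignments) gives the two-sided p-value.
Step 5: p-value = 0.412698; compare to alpha = 0.1. fail to reject H0.

U_X = 6, p = 0.412698, fail to reject H0 at alpha = 0.1.


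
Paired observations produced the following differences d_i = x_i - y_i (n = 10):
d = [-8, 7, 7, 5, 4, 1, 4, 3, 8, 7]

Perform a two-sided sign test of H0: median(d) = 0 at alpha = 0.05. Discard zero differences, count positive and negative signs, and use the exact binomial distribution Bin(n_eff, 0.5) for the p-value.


Step 1: Discard zero differences. Original n = 10; n_eff = number of nonzero differences = 10.
Nonzero differences (with sign): -8, +7, +7, +5, +4, +1, +4, +3, +8, +7
Step 2: Count signs: positive = 9, negative = 1.
Step 3: Under H0: P(positive) = 0.5, so the number of positives S ~ Bin(10, 0.5).
Step 4: Two-sided exact p-value = sum of Bin(10,0.5) probabilities at or below the observed probability = 0.021484.
Step 5: alpha = 0.05. reject H0.

n_eff = 10, pos = 9, neg = 1, p = 0.021484, reject H0.


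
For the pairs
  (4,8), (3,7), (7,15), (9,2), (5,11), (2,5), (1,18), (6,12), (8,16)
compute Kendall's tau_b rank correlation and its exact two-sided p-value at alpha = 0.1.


Step 1: Enumerate the 36 unordered pairs (i,j) with i<j and classify each by sign(x_j-x_i) * sign(y_j-y_i).
  (1,2):dx=-1,dy=-1->C; (1,3):dx=+3,dy=+7->C; (1,4):dx=+5,dy=-6->D; (1,5):dx=+1,dy=+3->C
  (1,6):dx=-2,dy=-3->C; (1,7):dx=-3,dy=+10->D; (1,8):dx=+2,dy=+4->C; (1,9):dx=+4,dy=+8->C
  (2,3):dx=+4,dy=+8->C; (2,4):dx=+6,dy=-5->D; (2,5):dx=+2,dy=+4->C; (2,6):dx=-1,dy=-2->C
  (2,7):dx=-2,dy=+11->D; (2,8):dx=+3,dy=+5->C; (2,9):dx=+5,dy=+9->C; (3,4):dx=+2,dy=-13->D
  (3,5):dx=-2,dy=-4->C; (3,6):dx=-5,dy=-10->C; (3,7):dx=-6,dy=+3->D; (3,8):dx=-1,dy=-3->C
  (3,9):dx=+1,dy=+1->C; (4,5):dx=-4,dy=+9->D; (4,6):dx=-7,dy=+3->D; (4,7):dx=-8,dy=+16->D
  (4,8):dx=-3,dy=+10->D; (4,9):dx=-1,dy=+14->D; (5,6):dx=-3,dy=-6->C; (5,7):dx=-4,dy=+7->D
  (5,8):dx=+1,dy=+1->C; (5,9):dx=+3,dy=+5->C; (6,7):dx=-1,dy=+13->D; (6,8):dx=+4,dy=+7->C
  (6,9):dx=+6,dy=+11->C; (7,8):dx=+5,dy=-6->D; (7,9):dx=+7,dy=-2->D; (8,9):dx=+2,dy=+4->C
Step 2: C = 21, D = 15, total pairs = 36.
Step 3: tau = (C - D)/(n(n-1)/2) = (21 - 15)/36 = 0.166667.
Step 4: Exact two-sided p-value (enumerate n! = 362880 permutations of y under H0): p = 0.612202.
Step 5: alpha = 0.1. fail to reject H0.

tau_b = 0.1667 (C=21, D=15), p = 0.612202, fail to reject H0.


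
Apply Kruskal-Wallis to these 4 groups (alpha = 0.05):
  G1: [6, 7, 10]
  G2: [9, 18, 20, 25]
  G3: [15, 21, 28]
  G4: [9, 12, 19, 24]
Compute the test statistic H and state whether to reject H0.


Step 1: Combine all N = 14 observations and assign midranks.
sorted (value, group, rank): (6,G1,1), (7,G1,2), (9,G2,3.5), (9,G4,3.5), (10,G1,5), (12,G4,6), (15,G3,7), (18,G2,8), (19,G4,9), (20,G2,10), (21,G3,11), (24,G4,12), (25,G2,13), (28,G3,14)
Step 2: Sum ranks within each group.
R_1 = 8 (n_1 = 3)
R_2 = 34.5 (n_2 = 4)
R_3 = 32 (n_3 = 3)
R_4 = 30.5 (n_4 = 4)
Step 3: H = 12/(N(N+1)) * sum(R_i^2/n_i) - 3(N+1)
     = 12/(14*15) * (8^2/3 + 34.5^2/4 + 32^2/3 + 30.5^2/4) - 3*15
     = 0.057143 * 892.792 - 45
     = 6.016667.
Step 4: Ties present; correction factor C = 1 - 6/(14^3 - 14) = 0.997802. Corrected H = 6.016667 / 0.997802 = 6.029919.
Step 5: Under H0, H ~ chi^2(3); p-value = 0.110164.
Step 6: alpha = 0.05. fail to reject H0.

H = 6.0299, df = 3, p = 0.110164, fail to reject H0.


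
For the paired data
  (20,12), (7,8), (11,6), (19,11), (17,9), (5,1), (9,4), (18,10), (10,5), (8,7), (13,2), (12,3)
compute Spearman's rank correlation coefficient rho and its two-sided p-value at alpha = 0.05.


Step 1: Rank x and y separately (midranks; no ties here).
rank(x): 20->12, 7->2, 11->6, 19->11, 17->9, 5->1, 9->4, 18->10, 10->5, 8->3, 13->8, 12->7
rank(y): 12->12, 8->8, 6->6, 11->11, 9->9, 1->1, 4->4, 10->10, 5->5, 7->7, 2->2, 3->3
Step 2: d_i = R_x(i) - R_y(i); compute d_i^2.
  (12-12)^2=0, (2-8)^2=36, (6-6)^2=0, (11-11)^2=0, (9-9)^2=0, (1-1)^2=0, (4-4)^2=0, (10-10)^2=0, (5-5)^2=0, (3-7)^2=16, (8-2)^2=36, (7-3)^2=16
sum(d^2) = 104.
Step 3: rho = 1 - 6*104 / (12*(12^2 - 1)) = 1 - 624/1716 = 0.636364.
Step 4: Under H0, t = rho * sqrt((n-2)/(1-rho^2)) = 2.6087 ~ t(10).
Step 5: Two-sided p-value from the t-distribution with 10 df = 0.026097.
Step 6: alpha = 0.05. reject H0.

rho = 0.6364, p = 0.026097, reject H0 at alpha = 0.05.


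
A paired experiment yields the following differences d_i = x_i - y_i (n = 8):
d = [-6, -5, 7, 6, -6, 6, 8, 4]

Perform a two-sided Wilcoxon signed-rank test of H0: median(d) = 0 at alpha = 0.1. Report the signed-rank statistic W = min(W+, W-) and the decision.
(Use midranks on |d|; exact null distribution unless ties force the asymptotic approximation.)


Step 1: Drop any zero differences (none here) and take |d_i|.
|d| = [6, 5, 7, 6, 6, 6, 8, 4]
Step 2: Midrank |d_i| (ties get averaged ranks).
ranks: |6|->4.5, |5|->2, |7|->7, |6|->4.5, |6|->4.5, |6|->4.5, |8|->8, |4|->1
Step 3: Attach original signs; sum ranks with positive sign and with negative sign.
W+ = 7 + 4.5 + 4.5 + 8 + 1 = 25
W- = 4.5 + 2 + 4.5 = 11
(Check: W+ + W- = 36 should equal n(n+1)/2 = 36.)
Step 4: Test statistic W = min(W+, W-) = 11.
Step 5: Ties in |d|, so use the tie-corrected normal approximation.
        E[W] = n(n+1)/4 = 8*9/4 = 18.
        Tie groups: |d|=6 (t=4); sum(t^3 - t) = 60.
        Var[W] = n(n+1)(2n+1)/24 - sum(t^3-t)/48 = 1224/24 - 60/48 = 49.75.
        z = (W - E[W]) / sqrt(Var[W]) = (11 - 18) / 7.0534 = -0.9924.
        Two-sided p = 2*Phi(z) = 0.320986.
Step 6: alpha = 0.1. fail to reject H0.

W+ = 25, W- = 11, W = min = 11, p = 0.320986, fail to reject H0.


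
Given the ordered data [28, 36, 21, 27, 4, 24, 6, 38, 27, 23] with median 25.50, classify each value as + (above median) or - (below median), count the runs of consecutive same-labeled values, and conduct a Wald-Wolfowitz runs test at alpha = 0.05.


Step 1: Compute median = 25.50; label A = above, B = below.
Labels in order: AABABBBAAB  (n_A = 5, n_B = 5)
Step 2: Count runs R = 6.
Step 3: Under H0 (random ordering), E[R] = 2*n_A*n_B/(n_A+n_B) + 1 = 2*5*5/10 + 1 = 6.0000.
        Var[R] = 2*n_A*n_B*(2*n_A*n_B - n_A - n_B) / ((n_A+n_B)^2 * (n_A+n_B-1)) = 2000/900 = 2.2222.
        SD[R] = 1.4907.
Step 4: R = E[R], so z = 0 with no continuity correction.
Step 5: Two-sided p-value via normal approximation = 2*(1 - Phi(|z|)) = 1.000000.
Step 6: alpha = 0.05. fail to reject H0.

R = 6, z = 0.0000, p = 1.000000, fail to reject H0.


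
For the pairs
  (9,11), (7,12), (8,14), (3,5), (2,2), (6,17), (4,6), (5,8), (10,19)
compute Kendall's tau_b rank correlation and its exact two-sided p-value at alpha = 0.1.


Step 1: Enumerate the 36 unordered pairs (i,j) with i<j and classify each by sign(x_j-x_i) * sign(y_j-y_i).
  (1,2):dx=-2,dy=+1->D; (1,3):dx=-1,dy=+3->D; (1,4):dx=-6,dy=-6->C; (1,5):dx=-7,dy=-9->C
  (1,6):dx=-3,dy=+6->D; (1,7):dx=-5,dy=-5->C; (1,8):dx=-4,dy=-3->C; (1,9):dx=+1,dy=+8->C
  (2,3):dx=+1,dy=+2->C; (2,4):dx=-4,dy=-7->C; (2,5):dx=-5,dy=-10->C; (2,6):dx=-1,dy=+5->D
  (2,7):dx=-3,dy=-6->C; (2,8):dx=-2,dy=-4->C; (2,9):dx=+3,dy=+7->C; (3,4):dx=-5,dy=-9->C
  (3,5):dx=-6,dy=-12->C; (3,6):dx=-2,dy=+3->D; (3,7):dx=-4,dy=-8->C; (3,8):dx=-3,dy=-6->C
  (3,9):dx=+2,dy=+5->C; (4,5):dx=-1,dy=-3->C; (4,6):dx=+3,dy=+12->C; (4,7):dx=+1,dy=+1->C
  (4,8):dx=+2,dy=+3->C; (4,9):dx=+7,dy=+14->C; (5,6):dx=+4,dy=+15->C; (5,7):dx=+2,dy=+4->C
  (5,8):dx=+3,dy=+6->C; (5,9):dx=+8,dy=+17->C; (6,7):dx=-2,dy=-11->C; (6,8):dx=-1,dy=-9->C
  (6,9):dx=+4,dy=+2->C; (7,8):dx=+1,dy=+2->C; (7,9):dx=+6,dy=+13->C; (8,9):dx=+5,dy=+11->C
Step 2: C = 31, D = 5, total pairs = 36.
Step 3: tau = (C - D)/(n(n-1)/2) = (31 - 5)/36 = 0.722222.
Step 4: Exact two-sided p-value (enumerate n! = 362880 permutations of y under H0): p = 0.005886.
Step 5: alpha = 0.1. reject H0.

tau_b = 0.7222 (C=31, D=5), p = 0.005886, reject H0.


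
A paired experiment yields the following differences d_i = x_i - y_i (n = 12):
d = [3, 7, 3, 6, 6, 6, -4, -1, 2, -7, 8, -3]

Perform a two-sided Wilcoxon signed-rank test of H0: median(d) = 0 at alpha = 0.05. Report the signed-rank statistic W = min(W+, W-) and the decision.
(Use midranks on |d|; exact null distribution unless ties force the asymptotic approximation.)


Step 1: Drop any zero differences (none here) and take |d_i|.
|d| = [3, 7, 3, 6, 6, 6, 4, 1, 2, 7, 8, 3]
Step 2: Midrank |d_i| (ties get averaged ranks).
ranks: |3|->4, |7|->10.5, |3|->4, |6|->8, |6|->8, |6|->8, |4|->6, |1|->1, |2|->2, |7|->10.5, |8|->12, |3|->4
Step 3: Attach original signs; sum ranks with positive sign and with negative sign.
W+ = 4 + 10.5 + 4 + 8 + 8 + 8 + 2 + 12 = 56.5
W- = 6 + 1 + 10.5 + 4 = 21.5
(Check: W+ + W- = 78 should equal n(n+1)/2 = 78.)
Step 4: Test statistic W = min(W+, W-) = 21.5.
Step 5: Ties in |d|, so use the tie-corrected normal approximation.
        E[W] = n(n+1)/4 = 12*13/4 = 39.
        Tie groups: |d|=3 (t=3), |d|=6 (t=3), |d|=7 (t=2); sum(t^3 - t) = 54.
        Var[W] = n(n+1)(2n+1)/24 - sum(t^3-t)/48 = 3900/24 - 54/48 = 161.375.
        z = (W - E[W]) / sqrt(Var[W]) = (21.5 - 39) / 12.7033 = -1.3776.
        Two-sided p = 2*Phi(z) = 0.168330.
Step 6: alpha = 0.05. fail to reject H0.

W+ = 56.5, W- = 21.5, W = min = 21.5, p = 0.168330, fail to reject H0.


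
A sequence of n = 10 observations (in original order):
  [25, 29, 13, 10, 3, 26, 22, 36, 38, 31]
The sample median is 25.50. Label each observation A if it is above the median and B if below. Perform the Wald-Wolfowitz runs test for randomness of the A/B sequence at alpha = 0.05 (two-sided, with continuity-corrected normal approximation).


Step 1: Compute median = 25.50; label A = above, B = below.
Labels in order: BABBBABAAA  (n_A = 5, n_B = 5)
Step 2: Count runs R = 6.
Step 3: Under H0 (random ordering), E[R] = 2*n_A*n_B/(n_A+n_B) + 1 = 2*5*5/10 + 1 = 6.0000.
        Var[R] = 2*n_A*n_B*(2*n_A*n_B - n_A - n_B) / ((n_A+n_B)^2 * (n_A+n_B-1)) = 2000/900 = 2.2222.
        SD[R] = 1.4907.
Step 4: R = E[R], so z = 0 with no continuity correction.
Step 5: Two-sided p-value via normal approximation = 2*(1 - Phi(|z|)) = 1.000000.
Step 6: alpha = 0.05. fail to reject H0.

R = 6, z = 0.0000, p = 1.000000, fail to reject H0.


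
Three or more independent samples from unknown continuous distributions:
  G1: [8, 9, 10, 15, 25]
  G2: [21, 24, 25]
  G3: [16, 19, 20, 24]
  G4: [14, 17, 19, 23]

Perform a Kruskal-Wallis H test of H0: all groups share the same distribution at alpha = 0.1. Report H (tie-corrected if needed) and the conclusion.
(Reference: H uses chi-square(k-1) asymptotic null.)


Step 1: Combine all N = 16 observations and assign midranks.
sorted (value, group, rank): (8,G1,1), (9,G1,2), (10,G1,3), (14,G4,4), (15,G1,5), (16,G3,6), (17,G4,7), (19,G3,8.5), (19,G4,8.5), (20,G3,10), (21,G2,11), (23,G4,12), (24,G2,13.5), (24,G3,13.5), (25,G1,15.5), (25,G2,15.5)
Step 2: Sum ranks within each group.
R_1 = 26.5 (n_1 = 5)
R_2 = 40 (n_2 = 3)
R_3 = 38 (n_3 = 4)
R_4 = 31.5 (n_4 = 4)
Step 3: H = 12/(N(N+1)) * sum(R_i^2/n_i) - 3(N+1)
     = 12/(16*17) * (26.5^2/5 + 40^2/3 + 38^2/4 + 31.5^2/4) - 3*17
     = 0.044118 * 1282.85 - 51
     = 5.596140.
Step 4: Ties present; correction factor C = 1 - 18/(16^3 - 16) = 0.995588. Corrected H = 5.596140 / 0.995588 = 5.620938.
Step 5: Under H0, H ~ chi^2(3); p-value = 0.131581.
Step 6: alpha = 0.1. fail to reject H0.

H = 5.6209, df = 3, p = 0.131581, fail to reject H0.


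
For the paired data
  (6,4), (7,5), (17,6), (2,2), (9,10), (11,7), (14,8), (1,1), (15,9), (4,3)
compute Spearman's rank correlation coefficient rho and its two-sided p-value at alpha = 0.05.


Step 1: Rank x and y separately (midranks; no ties here).
rank(x): 6->4, 7->5, 17->10, 2->2, 9->6, 11->7, 14->8, 1->1, 15->9, 4->3
rank(y): 4->4, 5->5, 6->6, 2->2, 10->10, 7->7, 8->8, 1->1, 9->9, 3->3
Step 2: d_i = R_x(i) - R_y(i); compute d_i^2.
  (4-4)^2=0, (5-5)^2=0, (10-6)^2=16, (2-2)^2=0, (6-10)^2=16, (7-7)^2=0, (8-8)^2=0, (1-1)^2=0, (9-9)^2=0, (3-3)^2=0
sum(d^2) = 32.
Step 3: rho = 1 - 6*32 / (10*(10^2 - 1)) = 1 - 192/990 = 0.806061.
Step 4: Under H0, t = rho * sqrt((n-2)/(1-rho^2)) = 3.8522 ~ t(8).
Step 5: Two-sided p-value from the t-distribution with 8 df = 0.004862.
Step 6: alpha = 0.05. reject H0.

rho = 0.8061, p = 0.004862, reject H0 at alpha = 0.05.


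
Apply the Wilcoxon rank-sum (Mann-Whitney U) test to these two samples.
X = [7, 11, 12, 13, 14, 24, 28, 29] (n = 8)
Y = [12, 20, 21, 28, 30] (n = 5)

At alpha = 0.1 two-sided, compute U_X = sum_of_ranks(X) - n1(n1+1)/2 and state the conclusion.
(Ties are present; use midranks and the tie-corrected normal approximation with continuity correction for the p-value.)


Step 1: Combine and sort all 13 observations; assign midranks.
sorted (value, group): (7,X), (11,X), (12,X), (12,Y), (13,X), (14,X), (20,Y), (21,Y), (24,X), (28,X), (28,Y), (29,X), (30,Y)
ranks: 7->1, 11->2, 12->3.5, 12->3.5, 13->5, 14->6, 20->7, 21->8, 24->9, 28->10.5, 28->10.5, 29->12, 30->13
Step 2: Rank sum for X: R1 = 1 + 2 + 3.5 + 5 + 6 + 9 + 10.5 + 12 = 49.
Step 3: U_X = R1 - n1(n1+1)/2 = 49 - 8*9/2 = 49 - 36 = 13.
       U_Y = n1*n2 - U_X = 40 - 13 = 27.
Step 4: Ties are present, so use the tie-corrected normal approximation (with continuity correction) for the p-value.
Step 5: p-value = 0.340019; compare to alpha = 0.1. fail to reject H0.

U_X = 13, p = 0.340019, fail to reject H0 at alpha = 0.1.


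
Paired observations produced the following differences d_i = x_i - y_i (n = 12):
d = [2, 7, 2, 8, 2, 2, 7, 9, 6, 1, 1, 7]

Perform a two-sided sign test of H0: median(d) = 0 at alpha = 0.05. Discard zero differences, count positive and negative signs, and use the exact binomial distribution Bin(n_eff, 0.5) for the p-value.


Step 1: Discard zero differences. Original n = 12; n_eff = number of nonzero differences = 12.
Nonzero differences (with sign): +2, +7, +2, +8, +2, +2, +7, +9, +6, +1, +1, +7
Step 2: Count signs: positive = 12, negative = 0.
Step 3: Under H0: P(positive) = 0.5, so the number of positives S ~ Bin(12, 0.5).
Step 4: Two-sided exact p-value = sum of Bin(12,0.5) probabilities at or below the observed probability = 0.000488.
Step 5: alpha = 0.05. reject H0.

n_eff = 12, pos = 12, neg = 0, p = 0.000488, reject H0.


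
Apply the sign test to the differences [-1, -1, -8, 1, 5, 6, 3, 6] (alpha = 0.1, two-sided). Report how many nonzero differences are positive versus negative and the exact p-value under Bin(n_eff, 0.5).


Step 1: Discard zero differences. Original n = 8; n_eff = number of nonzero differences = 8.
Nonzero differences (with sign): -1, -1, -8, +1, +5, +6, +3, +6
Step 2: Count signs: positive = 5, negative = 3.
Step 3: Under H0: P(positive) = 0.5, so the number of positives S ~ Bin(8, 0.5).
Step 4: Two-sided exact p-value = sum of Bin(8,0.5) probabilities at or below the observed probability = 0.726562.
Step 5: alpha = 0.1. fail to reject H0.

n_eff = 8, pos = 5, neg = 3, p = 0.726562, fail to reject H0.


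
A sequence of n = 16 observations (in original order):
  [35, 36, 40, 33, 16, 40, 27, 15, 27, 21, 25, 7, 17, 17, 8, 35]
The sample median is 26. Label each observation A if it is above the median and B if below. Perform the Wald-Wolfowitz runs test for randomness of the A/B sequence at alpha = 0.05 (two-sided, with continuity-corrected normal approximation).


Step 1: Compute median = 26; label A = above, B = below.
Labels in order: AAAABAABABBBBBBA  (n_A = 8, n_B = 8)
Step 2: Count runs R = 7.
Step 3: Under H0 (random ordering), E[R] = 2*n_A*n_B/(n_A+n_B) + 1 = 2*8*8/16 + 1 = 9.0000.
        Var[R] = 2*n_A*n_B*(2*n_A*n_B - n_A - n_B) / ((n_A+n_B)^2 * (n_A+n_B-1)) = 14336/3840 = 3.7333.
        SD[R] = 1.9322.
Step 4: Continuity-corrected z = (R + 0.5 - E[R]) / SD[R] = (7 + 0.5 - 9.0000) / 1.9322 = -0.7763.
Step 5: Two-sided p-value via normal approximation = 2*(1 - Phi(|z|)) = 0.437558.
Step 6: alpha = 0.05. fail to reject H0.

R = 7, z = -0.7763, p = 0.437558, fail to reject H0.


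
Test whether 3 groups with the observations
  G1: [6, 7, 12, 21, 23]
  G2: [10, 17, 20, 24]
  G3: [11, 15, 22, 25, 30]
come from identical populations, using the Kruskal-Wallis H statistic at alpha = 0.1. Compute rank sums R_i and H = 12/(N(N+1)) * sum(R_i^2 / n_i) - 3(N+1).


Step 1: Combine all N = 14 observations and assign midranks.
sorted (value, group, rank): (6,G1,1), (7,G1,2), (10,G2,3), (11,G3,4), (12,G1,5), (15,G3,6), (17,G2,7), (20,G2,8), (21,G1,9), (22,G3,10), (23,G1,11), (24,G2,12), (25,G3,13), (30,G3,14)
Step 2: Sum ranks within each group.
R_1 = 28 (n_1 = 5)
R_2 = 30 (n_2 = 4)
R_3 = 47 (n_3 = 5)
Step 3: H = 12/(N(N+1)) * sum(R_i^2/n_i) - 3(N+1)
     = 12/(14*15) * (28^2/5 + 30^2/4 + 47^2/5) - 3*15
     = 0.057143 * 823.6 - 45
     = 2.062857.
Step 4: No ties, so H is used without correction.
Step 5: Under H0, H ~ chi^2(2); p-value = 0.356497.
Step 6: alpha = 0.1. fail to reject H0.

H = 2.0629, df = 2, p = 0.356497, fail to reject H0.


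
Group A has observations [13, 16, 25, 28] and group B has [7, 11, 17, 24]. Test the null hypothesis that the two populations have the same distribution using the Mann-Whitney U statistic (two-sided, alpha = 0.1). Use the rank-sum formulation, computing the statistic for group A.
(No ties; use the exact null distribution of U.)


Step 1: Combine and sort all 8 observations; assign midranks.
sorted (value, group): (7,Y), (11,Y), (13,X), (16,X), (17,Y), (24,Y), (25,X), (28,X)
ranks: 7->1, 11->2, 13->3, 16->4, 17->5, 24->6, 25->7, 28->8
Step 2: Rank sum for X: R1 = 3 + 4 + 7 + 8 = 22.
Step 3: U_X = R1 - n1(n1+1)/2 = 22 - 4*5/2 = 22 - 10 = 12.
       U_Y = n1*n2 - U_X = 16 - 12 = 4.
Step 4: No ties, so the exact null distribution of U (based on enumerating the C(8,4) = 70 equally likely rank assignments) gives the two-sided p-value.
Step 5: p-value = 0.342857; compare to alpha = 0.1. fail to reject H0.

U_X = 12, p = 0.342857, fail to reject H0 at alpha = 0.1.


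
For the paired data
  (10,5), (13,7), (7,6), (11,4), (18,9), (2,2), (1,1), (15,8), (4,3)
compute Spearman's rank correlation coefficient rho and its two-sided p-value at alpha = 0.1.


Step 1: Rank x and y separately (midranks; no ties here).
rank(x): 10->5, 13->7, 7->4, 11->6, 18->9, 2->2, 1->1, 15->8, 4->3
rank(y): 5->5, 7->7, 6->6, 4->4, 9->9, 2->2, 1->1, 8->8, 3->3
Step 2: d_i = R_x(i) - R_y(i); compute d_i^2.
  (5-5)^2=0, (7-7)^2=0, (4-6)^2=4, (6-4)^2=4, (9-9)^2=0, (2-2)^2=0, (1-1)^2=0, (8-8)^2=0, (3-3)^2=0
sum(d^2) = 8.
Step 3: rho = 1 - 6*8 / (9*(9^2 - 1)) = 1 - 48/720 = 0.933333.
Step 4: Under H0, t = rho * sqrt((n-2)/(1-rho^2)) = 6.8783 ~ t(7).
Step 5: Two-sided p-value from the t-distribution with 7 df = 0.000236.
Step 6: alpha = 0.1. reject H0.

rho = 0.9333, p = 0.000236, reject H0 at alpha = 0.1.


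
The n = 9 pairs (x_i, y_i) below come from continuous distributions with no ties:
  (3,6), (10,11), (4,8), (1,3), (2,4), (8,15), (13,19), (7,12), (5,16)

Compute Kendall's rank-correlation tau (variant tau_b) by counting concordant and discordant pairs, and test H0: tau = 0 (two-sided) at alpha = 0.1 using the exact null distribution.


Step 1: Enumerate the 36 unordered pairs (i,j) with i<j and classify each by sign(x_j-x_i) * sign(y_j-y_i).
  (1,2):dx=+7,dy=+5->C; (1,3):dx=+1,dy=+2->C; (1,4):dx=-2,dy=-3->C; (1,5):dx=-1,dy=-2->C
  (1,6):dx=+5,dy=+9->C; (1,7):dx=+10,dy=+13->C; (1,8):dx=+4,dy=+6->C; (1,9):dx=+2,dy=+10->C
  (2,3):dx=-6,dy=-3->C; (2,4):dx=-9,dy=-8->C; (2,5):dx=-8,dy=-7->C; (2,6):dx=-2,dy=+4->D
  (2,7):dx=+3,dy=+8->C; (2,8):dx=-3,dy=+1->D; (2,9):dx=-5,dy=+5->D; (3,4):dx=-3,dy=-5->C
  (3,5):dx=-2,dy=-4->C; (3,6):dx=+4,dy=+7->C; (3,7):dx=+9,dy=+11->C; (3,8):dx=+3,dy=+4->C
  (3,9):dx=+1,dy=+8->C; (4,5):dx=+1,dy=+1->C; (4,6):dx=+7,dy=+12->C; (4,7):dx=+12,dy=+16->C
  (4,8):dx=+6,dy=+9->C; (4,9):dx=+4,dy=+13->C; (5,6):dx=+6,dy=+11->C; (5,7):dx=+11,dy=+15->C
  (5,8):dx=+5,dy=+8->C; (5,9):dx=+3,dy=+12->C; (6,7):dx=+5,dy=+4->C; (6,8):dx=-1,dy=-3->C
  (6,9):dx=-3,dy=+1->D; (7,8):dx=-6,dy=-7->C; (7,9):dx=-8,dy=-3->C; (8,9):dx=-2,dy=+4->D
Step 2: C = 31, D = 5, total pairs = 36.
Step 3: tau = (C - D)/(n(n-1)/2) = (31 - 5)/36 = 0.722222.
Step 4: Exact two-sided p-value (enumerate n! = 362880 permutations of y under H0): p = 0.005886.
Step 5: alpha = 0.1. reject H0.

tau_b = 0.7222 (C=31, D=5), p = 0.005886, reject H0.


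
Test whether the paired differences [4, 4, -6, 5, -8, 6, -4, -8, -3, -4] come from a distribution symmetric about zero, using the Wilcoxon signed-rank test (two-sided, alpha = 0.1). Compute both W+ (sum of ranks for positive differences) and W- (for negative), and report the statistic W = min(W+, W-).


Step 1: Drop any zero differences (none here) and take |d_i|.
|d| = [4, 4, 6, 5, 8, 6, 4, 8, 3, 4]
Step 2: Midrank |d_i| (ties get averaged ranks).
ranks: |4|->3.5, |4|->3.5, |6|->7.5, |5|->6, |8|->9.5, |6|->7.5, |4|->3.5, |8|->9.5, |3|->1, |4|->3.5
Step 3: Attach original signs; sum ranks with positive sign and with negative sign.
W+ = 3.5 + 3.5 + 6 + 7.5 = 20.5
W- = 7.5 + 9.5 + 3.5 + 9.5 + 1 + 3.5 = 34.5
(Check: W+ + W- = 55 should equal n(n+1)/2 = 55.)
Step 4: Test statistic W = min(W+, W-) = 20.5.
Step 5: Ties in |d|, so use the tie-corrected normal approximation.
        E[W] = n(n+1)/4 = 10*11/4 = 27.5.
        Tie groups: |d|=4 (t=4), |d|=6 (t=2), |d|=8 (t=2); sum(t^3 - t) = 72.
        Var[W] = n(n+1)(2n+1)/24 - sum(t^3-t)/48 = 2310/24 - 72/48 = 94.75.
        z = (W - E[W]) / sqrt(Var[W]) = (20.5 - 27.5) / 9.7340 = -0.7191.
        Two-sided p = 2*Phi(z) = 0.472060.
Step 6: alpha = 0.1. fail to reject H0.

W+ = 20.5, W- = 34.5, W = min = 20.5, p = 0.472060, fail to reject H0.


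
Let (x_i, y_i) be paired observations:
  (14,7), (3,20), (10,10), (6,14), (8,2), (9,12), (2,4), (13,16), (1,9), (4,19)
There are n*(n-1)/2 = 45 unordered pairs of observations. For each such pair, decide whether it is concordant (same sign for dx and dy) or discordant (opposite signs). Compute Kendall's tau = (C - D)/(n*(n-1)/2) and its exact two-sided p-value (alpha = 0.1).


Step 1: Enumerate the 45 unordered pairs (i,j) with i<j and classify each by sign(x_j-x_i) * sign(y_j-y_i).
  (1,2):dx=-11,dy=+13->D; (1,3):dx=-4,dy=+3->D; (1,4):dx=-8,dy=+7->D; (1,5):dx=-6,dy=-5->C
  (1,6):dx=-5,dy=+5->D; (1,7):dx=-12,dy=-3->C; (1,8):dx=-1,dy=+9->D; (1,9):dx=-13,dy=+2->D
  (1,10):dx=-10,dy=+12->D; (2,3):dx=+7,dy=-10->D; (2,4):dx=+3,dy=-6->D; (2,5):dx=+5,dy=-18->D
  (2,6):dx=+6,dy=-8->D; (2,7):dx=-1,dy=-16->C; (2,8):dx=+10,dy=-4->D; (2,9):dx=-2,dy=-11->C
  (2,10):dx=+1,dy=-1->D; (3,4):dx=-4,dy=+4->D; (3,5):dx=-2,dy=-8->C; (3,6):dx=-1,dy=+2->D
  (3,7):dx=-8,dy=-6->C; (3,8):dx=+3,dy=+6->C; (3,9):dx=-9,dy=-1->C; (3,10):dx=-6,dy=+9->D
  (4,5):dx=+2,dy=-12->D; (4,6):dx=+3,dy=-2->D; (4,7):dx=-4,dy=-10->C; (4,8):dx=+7,dy=+2->C
  (4,9):dx=-5,dy=-5->C; (4,10):dx=-2,dy=+5->D; (5,6):dx=+1,dy=+10->C; (5,7):dx=-6,dy=+2->D
  (5,8):dx=+5,dy=+14->C; (5,9):dx=-7,dy=+7->D; (5,10):dx=-4,dy=+17->D; (6,7):dx=-7,dy=-8->C
  (6,8):dx=+4,dy=+4->C; (6,9):dx=-8,dy=-3->C; (6,10):dx=-5,dy=+7->D; (7,8):dx=+11,dy=+12->C
  (7,9):dx=-1,dy=+5->D; (7,10):dx=+2,dy=+15->C; (8,9):dx=-12,dy=-7->C; (8,10):dx=-9,dy=+3->D
  (9,10):dx=+3,dy=+10->C
Step 2: C = 20, D = 25, total pairs = 45.
Step 3: tau = (C - D)/(n(n-1)/2) = (20 - 25)/45 = -0.111111.
Step 4: Exact two-sided p-value (enumerate n! = 3628800 permutations of y under H0): p = 0.727490.
Step 5: alpha = 0.1. fail to reject H0.

tau_b = -0.1111 (C=20, D=25), p = 0.727490, fail to reject H0.


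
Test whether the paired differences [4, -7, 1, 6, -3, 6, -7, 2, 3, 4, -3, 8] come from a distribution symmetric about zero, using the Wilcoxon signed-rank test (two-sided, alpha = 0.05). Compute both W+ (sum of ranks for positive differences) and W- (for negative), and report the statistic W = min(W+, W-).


Step 1: Drop any zero differences (none here) and take |d_i|.
|d| = [4, 7, 1, 6, 3, 6, 7, 2, 3, 4, 3, 8]
Step 2: Midrank |d_i| (ties get averaged ranks).
ranks: |4|->6.5, |7|->10.5, |1|->1, |6|->8.5, |3|->4, |6|->8.5, |7|->10.5, |2|->2, |3|->4, |4|->6.5, |3|->4, |8|->12
Step 3: Attach original signs; sum ranks with positive sign and with negative sign.
W+ = 6.5 + 1 + 8.5 + 8.5 + 2 + 4 + 6.5 + 12 = 49
W- = 10.5 + 4 + 10.5 + 4 = 29
(Check: W+ + W- = 78 should equal n(n+1)/2 = 78.)
Step 4: Test statistic W = min(W+, W-) = 29.
Step 5: Ties in |d|, so use the tie-corrected normal approximation.
        E[W] = n(n+1)/4 = 12*13/4 = 39.
        Tie groups: |d|=3 (t=3), |d|=4 (t=2), |d|=6 (t=2), |d|=7 (t=2); sum(t^3 - t) = 42.
        Var[W] = n(n+1)(2n+1)/24 - sum(t^3-t)/48 = 3900/24 - 42/48 = 161.625.
        z = (W - E[W]) / sqrt(Var[W]) = (29 - 39) / 12.7132 = -0.7866.
        Two-sided p = 2*Phi(z) = 0.431525.
Step 6: alpha = 0.05. fail to reject H0.

W+ = 49, W- = 29, W = min = 29, p = 0.431525, fail to reject H0.


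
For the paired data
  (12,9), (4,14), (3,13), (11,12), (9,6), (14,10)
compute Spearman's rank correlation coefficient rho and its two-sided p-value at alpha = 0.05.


Step 1: Rank x and y separately (midranks; no ties here).
rank(x): 12->5, 4->2, 3->1, 11->4, 9->3, 14->6
rank(y): 9->2, 14->6, 13->5, 12->4, 6->1, 10->3
Step 2: d_i = R_x(i) - R_y(i); compute d_i^2.
  (5-2)^2=9, (2-6)^2=16, (1-5)^2=16, (4-4)^2=0, (3-1)^2=4, (6-3)^2=9
sum(d^2) = 54.
Step 3: rho = 1 - 6*54 / (6*(6^2 - 1)) = 1 - 324/210 = -0.542857.
Step 4: Under H0, t = rho * sqrt((n-2)/(1-rho^2)) = -1.2928 ~ t(4).
Step 5: Two-sided p-value from the t-distribution with 4 df = 0.265703.
Step 6: alpha = 0.05. fail to reject H0.

rho = -0.5429, p = 0.265703, fail to reject H0 at alpha = 0.05.


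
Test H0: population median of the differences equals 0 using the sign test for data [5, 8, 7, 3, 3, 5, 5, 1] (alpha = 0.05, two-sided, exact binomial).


Step 1: Discard zero differences. Original n = 8; n_eff = number of nonzero differences = 8.
Nonzero differences (with sign): +5, +8, +7, +3, +3, +5, +5, +1
Step 2: Count signs: positive = 8, negative = 0.
Step 3: Under H0: P(positive) = 0.5, so the number of positives S ~ Bin(8, 0.5).
Step 4: Two-sided exact p-value = sum of Bin(8,0.5) probabilities at or below the observed probability = 0.007812.
Step 5: alpha = 0.05. reject H0.

n_eff = 8, pos = 8, neg = 0, p = 0.007812, reject H0.


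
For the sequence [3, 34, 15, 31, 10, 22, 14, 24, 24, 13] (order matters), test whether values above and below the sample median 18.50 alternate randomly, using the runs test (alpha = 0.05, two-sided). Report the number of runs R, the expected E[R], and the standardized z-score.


Step 1: Compute median = 18.50; label A = above, B = below.
Labels in order: BABABABAAB  (n_A = 5, n_B = 5)
Step 2: Count runs R = 9.
Step 3: Under H0 (random ordering), E[R] = 2*n_A*n_B/(n_A+n_B) + 1 = 2*5*5/10 + 1 = 6.0000.
        Var[R] = 2*n_A*n_B*(2*n_A*n_B - n_A - n_B) / ((n_A+n_B)^2 * (n_A+n_B-1)) = 2000/900 = 2.2222.
        SD[R] = 1.4907.
Step 4: Continuity-corrected z = (R - 0.5 - E[R]) / SD[R] = (9 - 0.5 - 6.0000) / 1.4907 = 1.6771.
Step 5: Two-sided p-value via normal approximation = 2*(1 - Phi(|z|)) = 0.093533.
Step 6: alpha = 0.05. fail to reject H0.

R = 9, z = 1.6771, p = 0.093533, fail to reject H0.


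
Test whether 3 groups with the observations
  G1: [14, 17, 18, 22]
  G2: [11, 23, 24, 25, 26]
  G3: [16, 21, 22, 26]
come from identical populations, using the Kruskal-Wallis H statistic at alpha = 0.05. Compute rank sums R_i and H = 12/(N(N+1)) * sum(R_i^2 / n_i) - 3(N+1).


Step 1: Combine all N = 13 observations and assign midranks.
sorted (value, group, rank): (11,G2,1), (14,G1,2), (16,G3,3), (17,G1,4), (18,G1,5), (21,G3,6), (22,G1,7.5), (22,G3,7.5), (23,G2,9), (24,G2,10), (25,G2,11), (26,G2,12.5), (26,G3,12.5)
Step 2: Sum ranks within each group.
R_1 = 18.5 (n_1 = 4)
R_2 = 43.5 (n_2 = 5)
R_3 = 29 (n_3 = 4)
Step 3: H = 12/(N(N+1)) * sum(R_i^2/n_i) - 3(N+1)
     = 12/(13*14) * (18.5^2/4 + 43.5^2/5 + 29^2/4) - 3*14
     = 0.065934 * 674.263 - 42
     = 2.456868.
Step 4: Ties present; correction factor C = 1 - 12/(13^3 - 13) = 0.994505. Corrected H = 2.456868 / 0.994505 = 2.470442.
Step 5: Under H0, H ~ chi^2(2); p-value = 0.290770.
Step 6: alpha = 0.05. fail to reject H0.

H = 2.4704, df = 2, p = 0.290770, fail to reject H0.


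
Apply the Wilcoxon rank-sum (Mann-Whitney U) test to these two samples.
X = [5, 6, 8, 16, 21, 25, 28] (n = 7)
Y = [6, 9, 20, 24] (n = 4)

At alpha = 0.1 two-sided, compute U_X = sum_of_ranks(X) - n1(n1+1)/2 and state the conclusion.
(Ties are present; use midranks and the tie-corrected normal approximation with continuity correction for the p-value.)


Step 1: Combine and sort all 11 observations; assign midranks.
sorted (value, group): (5,X), (6,X), (6,Y), (8,X), (9,Y), (16,X), (20,Y), (21,X), (24,Y), (25,X), (28,X)
ranks: 5->1, 6->2.5, 6->2.5, 8->4, 9->5, 16->6, 20->7, 21->8, 24->9, 25->10, 28->11
Step 2: Rank sum for X: R1 = 1 + 2.5 + 4 + 6 + 8 + 10 + 11 = 42.5.
Step 3: U_X = R1 - n1(n1+1)/2 = 42.5 - 7*8/2 = 42.5 - 28 = 14.5.
       U_Y = n1*n2 - U_X = 28 - 14.5 = 13.5.
Step 4: Ties are present, so use the tie-corrected normal approximation (with continuity correction) for the p-value.
Step 5: p-value = 1.000000; compare to alpha = 0.1. fail to reject H0.

U_X = 14.5, p = 1.000000, fail to reject H0 at alpha = 0.1.


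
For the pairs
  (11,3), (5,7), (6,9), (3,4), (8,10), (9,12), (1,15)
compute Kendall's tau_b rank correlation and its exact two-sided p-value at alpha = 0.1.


Step 1: Enumerate the 21 unordered pairs (i,j) with i<j and classify each by sign(x_j-x_i) * sign(y_j-y_i).
  (1,2):dx=-6,dy=+4->D; (1,3):dx=-5,dy=+6->D; (1,4):dx=-8,dy=+1->D; (1,5):dx=-3,dy=+7->D
  (1,6):dx=-2,dy=+9->D; (1,7):dx=-10,dy=+12->D; (2,3):dx=+1,dy=+2->C; (2,4):dx=-2,dy=-3->C
  (2,5):dx=+3,dy=+3->C; (2,6):dx=+4,dy=+5->C; (2,7):dx=-4,dy=+8->D; (3,4):dx=-3,dy=-5->C
  (3,5):dx=+2,dy=+1->C; (3,6):dx=+3,dy=+3->C; (3,7):dx=-5,dy=+6->D; (4,5):dx=+5,dy=+6->C
  (4,6):dx=+6,dy=+8->C; (4,7):dx=-2,dy=+11->D; (5,6):dx=+1,dy=+2->C; (5,7):dx=-7,dy=+5->D
  (6,7):dx=-8,dy=+3->D
Step 2: C = 10, D = 11, total pairs = 21.
Step 3: tau = (C - D)/(n(n-1)/2) = (10 - 11)/21 = -0.047619.
Step 4: Exact two-sided p-value (enumerate n! = 5040 permutations of y under H0): p = 1.000000.
Step 5: alpha = 0.1. fail to reject H0.

tau_b = -0.0476 (C=10, D=11), p = 1.000000, fail to reject H0.


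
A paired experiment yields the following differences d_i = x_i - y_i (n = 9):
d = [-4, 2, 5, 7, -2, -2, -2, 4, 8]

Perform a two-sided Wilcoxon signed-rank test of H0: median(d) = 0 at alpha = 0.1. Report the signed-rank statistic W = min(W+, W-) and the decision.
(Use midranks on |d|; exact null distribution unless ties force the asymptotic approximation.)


Step 1: Drop any zero differences (none here) and take |d_i|.
|d| = [4, 2, 5, 7, 2, 2, 2, 4, 8]
Step 2: Midrank |d_i| (ties get averaged ranks).
ranks: |4|->5.5, |2|->2.5, |5|->7, |7|->8, |2|->2.5, |2|->2.5, |2|->2.5, |4|->5.5, |8|->9
Step 3: Attach original signs; sum ranks with positive sign and with negative sign.
W+ = 2.5 + 7 + 8 + 5.5 + 9 = 32
W- = 5.5 + 2.5 + 2.5 + 2.5 = 13
(Check: W+ + W- = 45 should equal n(n+1)/2 = 45.)
Step 4: Test statistic W = min(W+, W-) = 13.
Step 5: Ties in |d|, so use the tie-corrected normal approximation.
        E[W] = n(n+1)/4 = 9*10/4 = 22.5.
        Tie groups: |d|=2 (t=4), |d|=4 (t=2); sum(t^3 - t) = 66.
        Var[W] = n(n+1)(2n+1)/24 - sum(t^3-t)/48 = 1710/24 - 66/48 = 69.875.
        z = (W - E[W]) / sqrt(Var[W]) = (13 - 22.5) / 8.3591 = -1.1365.
        Two-sided p = 2*Phi(z) = 0.255755.
Step 6: alpha = 0.1. fail to reject H0.

W+ = 32, W- = 13, W = min = 13, p = 0.255755, fail to reject H0.
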